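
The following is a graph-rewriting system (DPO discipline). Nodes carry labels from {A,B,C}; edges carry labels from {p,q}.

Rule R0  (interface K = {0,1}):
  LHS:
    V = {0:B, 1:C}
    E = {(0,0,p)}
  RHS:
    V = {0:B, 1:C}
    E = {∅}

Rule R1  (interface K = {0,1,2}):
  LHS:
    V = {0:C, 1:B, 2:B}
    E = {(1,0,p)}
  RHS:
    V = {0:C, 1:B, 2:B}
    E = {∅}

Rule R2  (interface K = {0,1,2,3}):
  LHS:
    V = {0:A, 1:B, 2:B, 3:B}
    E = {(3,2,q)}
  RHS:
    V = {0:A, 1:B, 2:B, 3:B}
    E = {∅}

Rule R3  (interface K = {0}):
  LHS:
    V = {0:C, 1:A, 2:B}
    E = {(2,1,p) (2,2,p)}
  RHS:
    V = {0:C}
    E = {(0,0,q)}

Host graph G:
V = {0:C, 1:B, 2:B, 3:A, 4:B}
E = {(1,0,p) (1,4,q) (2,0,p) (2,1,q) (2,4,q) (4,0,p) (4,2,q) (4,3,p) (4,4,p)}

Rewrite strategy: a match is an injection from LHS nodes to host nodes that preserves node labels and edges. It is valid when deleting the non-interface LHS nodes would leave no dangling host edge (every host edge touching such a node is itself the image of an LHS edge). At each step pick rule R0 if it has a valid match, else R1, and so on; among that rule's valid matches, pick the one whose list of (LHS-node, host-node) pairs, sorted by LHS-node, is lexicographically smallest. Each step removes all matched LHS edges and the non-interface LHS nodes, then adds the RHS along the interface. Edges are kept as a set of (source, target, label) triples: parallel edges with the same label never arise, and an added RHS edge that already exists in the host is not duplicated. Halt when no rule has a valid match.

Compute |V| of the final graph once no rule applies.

Answer: 5

Steps:
start.  V:5 E:9  edges: 1-p->0 1-q->4 2-p->0 2-q->1 2-q->4 4-p->0 4-q->2 4-p->3 4-p->4
1. fire R0 via {0↦4, 1↦0}  →  V:5 E:8  edges: 1-p->0 1-q->4 2-p->0 2-q->1 2-q->4 4-p->0 4-q->2 4-p->3
2. fire R1 via {0↦0, 1↦1, 2↦2}  →  V:5 E:7  edges: 1-q->4 2-p->0 2-q->1 2-q->4 4-p->0 4-q->2 4-p->3
3. fire R1 via {0↦0, 1↦2, 2↦1}  →  V:5 E:6  edges: 1-q->4 2-q->1 2-q->4 4-p->0 4-q->2 4-p->3
4. fire R1 via {0↦0, 1↦4, 2↦1}  →  V:5 E:5  edges: 1-q->4 2-q->1 2-q->4 4-q->2 4-p->3
5. fire R2 via {0↦3, 1↦1, 2↦2, 3↦4}  →  V:5 E:4  edges: 1-q->4 2-q->1 2-q->4 4-p->3
6. fire R2 via {0↦3, 1↦1, 2↦4, 3↦2}  →  V:5 E:3  edges: 1-q->4 2-q->1 4-p->3
7. fire R2 via {0↦3, 1↦2, 2↦4, 3↦1}  →  V:5 E:2  edges: 2-q->1 4-p->3
8. fire R2 via {0↦3, 1↦4, 2↦1, 3↦2}  →  V:5 E:1  edges: 4-p->3
normal form: no rule applies after step 8
NF nodes: {0:C, 1:B, 2:B, 3:A, 4:B}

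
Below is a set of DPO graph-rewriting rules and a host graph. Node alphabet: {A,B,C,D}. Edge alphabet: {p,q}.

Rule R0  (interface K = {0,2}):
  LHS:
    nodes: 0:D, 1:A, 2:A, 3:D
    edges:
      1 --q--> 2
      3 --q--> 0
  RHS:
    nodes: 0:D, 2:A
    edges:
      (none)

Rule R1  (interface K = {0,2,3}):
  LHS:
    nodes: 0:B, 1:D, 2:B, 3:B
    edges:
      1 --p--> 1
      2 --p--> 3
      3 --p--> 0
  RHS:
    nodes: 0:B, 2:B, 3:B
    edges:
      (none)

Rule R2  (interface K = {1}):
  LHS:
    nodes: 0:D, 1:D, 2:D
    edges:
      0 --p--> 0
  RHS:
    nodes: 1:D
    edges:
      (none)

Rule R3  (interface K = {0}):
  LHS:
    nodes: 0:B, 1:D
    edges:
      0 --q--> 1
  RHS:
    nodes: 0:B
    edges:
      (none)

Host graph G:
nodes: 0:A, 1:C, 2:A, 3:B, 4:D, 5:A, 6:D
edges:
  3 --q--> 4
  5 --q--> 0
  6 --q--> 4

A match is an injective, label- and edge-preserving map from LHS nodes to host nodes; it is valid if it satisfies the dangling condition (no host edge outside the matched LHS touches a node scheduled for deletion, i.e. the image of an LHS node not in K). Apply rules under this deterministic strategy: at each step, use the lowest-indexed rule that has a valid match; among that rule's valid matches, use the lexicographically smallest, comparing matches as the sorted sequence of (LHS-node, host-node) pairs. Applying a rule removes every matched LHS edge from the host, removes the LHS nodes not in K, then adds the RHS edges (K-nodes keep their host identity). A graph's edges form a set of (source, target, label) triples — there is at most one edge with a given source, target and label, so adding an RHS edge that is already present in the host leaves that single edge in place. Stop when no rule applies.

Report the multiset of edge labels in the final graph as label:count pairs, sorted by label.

Answer: (no edges)

Derivation:
start.  V:7 E:3  edges: 3-q->4 5-q->0 6-q->4
1. fire R0 via {0↦4, 1↦5, 2↦0, 3↦6}  →  V:5 E:1  edges: 3-q->4
2. fire R3 via {0↦3, 1↦4}  →  V:4 E:0  edges: ∅
normal form: no rule applies after step 2
NF edges: []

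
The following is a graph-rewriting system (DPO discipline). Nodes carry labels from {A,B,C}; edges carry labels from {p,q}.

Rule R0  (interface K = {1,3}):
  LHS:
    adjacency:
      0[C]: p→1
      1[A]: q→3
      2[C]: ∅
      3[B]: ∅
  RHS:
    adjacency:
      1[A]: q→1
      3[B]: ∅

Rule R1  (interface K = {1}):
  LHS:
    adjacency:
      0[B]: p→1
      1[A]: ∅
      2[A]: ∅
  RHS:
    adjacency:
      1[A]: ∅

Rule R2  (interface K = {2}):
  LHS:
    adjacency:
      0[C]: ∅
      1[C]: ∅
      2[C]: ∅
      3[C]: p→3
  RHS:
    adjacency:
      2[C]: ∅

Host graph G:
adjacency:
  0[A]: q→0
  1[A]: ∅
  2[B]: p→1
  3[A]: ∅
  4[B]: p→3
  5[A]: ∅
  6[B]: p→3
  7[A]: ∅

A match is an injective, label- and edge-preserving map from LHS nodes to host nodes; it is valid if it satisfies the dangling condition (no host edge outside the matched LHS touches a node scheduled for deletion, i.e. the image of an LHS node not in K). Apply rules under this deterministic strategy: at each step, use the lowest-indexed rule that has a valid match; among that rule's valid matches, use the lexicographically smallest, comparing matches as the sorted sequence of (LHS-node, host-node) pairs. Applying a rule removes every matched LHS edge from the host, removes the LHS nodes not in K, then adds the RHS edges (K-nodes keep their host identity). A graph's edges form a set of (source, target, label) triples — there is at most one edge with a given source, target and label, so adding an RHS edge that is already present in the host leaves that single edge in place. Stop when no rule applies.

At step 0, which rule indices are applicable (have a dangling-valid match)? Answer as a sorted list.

R0: no valid match — LHS pattern not found
R1: 6 valid matches — {0↦2, 1↦1, 2↦5}, {0↦2, 1↦1, 2↦7}, {0↦4, 1↦3, 2↦5} (+3 more)
R2: no valid match — LHS pattern not found

Answer: [R1]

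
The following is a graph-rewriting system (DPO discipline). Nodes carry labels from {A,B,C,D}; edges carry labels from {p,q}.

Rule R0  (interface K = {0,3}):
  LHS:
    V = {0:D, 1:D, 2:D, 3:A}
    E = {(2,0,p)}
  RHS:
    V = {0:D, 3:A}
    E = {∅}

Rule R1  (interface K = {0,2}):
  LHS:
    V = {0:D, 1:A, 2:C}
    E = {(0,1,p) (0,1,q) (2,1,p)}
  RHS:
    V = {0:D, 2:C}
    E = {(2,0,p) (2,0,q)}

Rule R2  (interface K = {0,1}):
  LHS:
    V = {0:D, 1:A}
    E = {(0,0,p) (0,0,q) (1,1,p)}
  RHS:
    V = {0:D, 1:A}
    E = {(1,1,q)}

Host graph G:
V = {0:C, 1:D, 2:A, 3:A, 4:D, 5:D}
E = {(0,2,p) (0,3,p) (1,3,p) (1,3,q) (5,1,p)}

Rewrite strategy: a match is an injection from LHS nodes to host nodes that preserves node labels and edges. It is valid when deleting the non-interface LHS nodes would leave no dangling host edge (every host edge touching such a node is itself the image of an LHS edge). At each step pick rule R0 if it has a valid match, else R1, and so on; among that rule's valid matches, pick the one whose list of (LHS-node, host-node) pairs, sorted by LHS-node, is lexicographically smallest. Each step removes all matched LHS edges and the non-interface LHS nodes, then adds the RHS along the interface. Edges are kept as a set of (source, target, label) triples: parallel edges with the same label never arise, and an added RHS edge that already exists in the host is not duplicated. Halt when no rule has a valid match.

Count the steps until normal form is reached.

Answer: 2

Rewrite trace:
start.  V:6 E:5  edges: 0-p->2 0-p->3 1-p->3 1-q->3 5-p->1
1. fire R0 via {0↦1, 1↦4, 2↦5, 3↦2}  →  V:4 E:4  edges: 0-p->2 0-p->3 1-p->3 1-q->3
2. fire R1 via {0↦1, 1↦3, 2↦0}  →  V:3 E:3  edges: 0-p->1 0-q->1 0-p->2
normal form: no rule applies after step 2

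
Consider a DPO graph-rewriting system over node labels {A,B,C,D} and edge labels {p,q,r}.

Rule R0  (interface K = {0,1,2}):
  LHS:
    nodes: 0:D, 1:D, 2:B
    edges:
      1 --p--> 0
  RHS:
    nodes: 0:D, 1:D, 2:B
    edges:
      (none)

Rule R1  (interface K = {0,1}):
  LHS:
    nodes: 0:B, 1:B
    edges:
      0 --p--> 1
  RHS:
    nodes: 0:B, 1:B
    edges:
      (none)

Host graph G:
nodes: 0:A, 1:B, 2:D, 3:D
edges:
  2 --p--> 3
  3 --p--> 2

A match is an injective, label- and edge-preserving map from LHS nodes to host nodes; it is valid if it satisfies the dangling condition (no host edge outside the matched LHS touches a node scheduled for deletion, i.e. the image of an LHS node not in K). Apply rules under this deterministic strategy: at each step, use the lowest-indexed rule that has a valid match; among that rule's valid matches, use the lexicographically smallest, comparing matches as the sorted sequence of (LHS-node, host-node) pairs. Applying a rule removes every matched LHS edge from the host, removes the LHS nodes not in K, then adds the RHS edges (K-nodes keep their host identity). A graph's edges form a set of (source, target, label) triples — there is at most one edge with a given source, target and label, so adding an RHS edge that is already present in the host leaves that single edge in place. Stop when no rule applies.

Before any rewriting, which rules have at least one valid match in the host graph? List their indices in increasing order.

R0: 2 valid matches — {0↦2, 1↦3, 2↦1}, {0↦3, 1↦2, 2↦1}
R1: no valid match — LHS pattern not found

Answer: [R0]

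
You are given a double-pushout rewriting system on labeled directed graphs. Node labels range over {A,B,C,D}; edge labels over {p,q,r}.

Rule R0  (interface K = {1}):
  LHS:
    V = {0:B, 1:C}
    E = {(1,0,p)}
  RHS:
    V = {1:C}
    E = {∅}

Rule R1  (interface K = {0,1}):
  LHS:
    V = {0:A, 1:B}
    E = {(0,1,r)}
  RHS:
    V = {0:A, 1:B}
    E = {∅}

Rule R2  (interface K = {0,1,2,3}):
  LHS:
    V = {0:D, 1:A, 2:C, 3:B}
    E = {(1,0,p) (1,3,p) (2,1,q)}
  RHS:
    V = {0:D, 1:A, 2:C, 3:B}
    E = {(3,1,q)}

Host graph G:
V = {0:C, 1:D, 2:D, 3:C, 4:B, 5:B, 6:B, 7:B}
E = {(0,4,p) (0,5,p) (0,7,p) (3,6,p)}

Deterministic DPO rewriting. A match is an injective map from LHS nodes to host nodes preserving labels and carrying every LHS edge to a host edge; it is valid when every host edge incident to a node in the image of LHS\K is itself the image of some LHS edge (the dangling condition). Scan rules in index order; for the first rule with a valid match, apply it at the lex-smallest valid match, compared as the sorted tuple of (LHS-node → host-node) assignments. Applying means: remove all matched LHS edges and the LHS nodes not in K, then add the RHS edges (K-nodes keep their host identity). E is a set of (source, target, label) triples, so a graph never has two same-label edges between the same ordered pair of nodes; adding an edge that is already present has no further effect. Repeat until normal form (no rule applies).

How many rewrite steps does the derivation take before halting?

[0] host  ⇒  8 nodes, 4 edges  {0-p->4 0-p->5 0-p->7 3-p->6}
[1] R0 @ {0↦4, 1↦0}  ⇒  7 nodes, 3 edges  {0-p->5 0-p->7 3-p->6}
[2] R0 @ {0↦5, 1↦0}  ⇒  6 nodes, 2 edges  {0-p->7 3-p->6}
[3] R0 @ {0↦6, 1↦3}  ⇒  5 nodes, 1 edges  {0-p->7}
[4] R0 @ {0↦7, 1↦0}  ⇒  4 nodes, 0 edges  {∅}
normal form: no rule applies after step 4

Answer: 4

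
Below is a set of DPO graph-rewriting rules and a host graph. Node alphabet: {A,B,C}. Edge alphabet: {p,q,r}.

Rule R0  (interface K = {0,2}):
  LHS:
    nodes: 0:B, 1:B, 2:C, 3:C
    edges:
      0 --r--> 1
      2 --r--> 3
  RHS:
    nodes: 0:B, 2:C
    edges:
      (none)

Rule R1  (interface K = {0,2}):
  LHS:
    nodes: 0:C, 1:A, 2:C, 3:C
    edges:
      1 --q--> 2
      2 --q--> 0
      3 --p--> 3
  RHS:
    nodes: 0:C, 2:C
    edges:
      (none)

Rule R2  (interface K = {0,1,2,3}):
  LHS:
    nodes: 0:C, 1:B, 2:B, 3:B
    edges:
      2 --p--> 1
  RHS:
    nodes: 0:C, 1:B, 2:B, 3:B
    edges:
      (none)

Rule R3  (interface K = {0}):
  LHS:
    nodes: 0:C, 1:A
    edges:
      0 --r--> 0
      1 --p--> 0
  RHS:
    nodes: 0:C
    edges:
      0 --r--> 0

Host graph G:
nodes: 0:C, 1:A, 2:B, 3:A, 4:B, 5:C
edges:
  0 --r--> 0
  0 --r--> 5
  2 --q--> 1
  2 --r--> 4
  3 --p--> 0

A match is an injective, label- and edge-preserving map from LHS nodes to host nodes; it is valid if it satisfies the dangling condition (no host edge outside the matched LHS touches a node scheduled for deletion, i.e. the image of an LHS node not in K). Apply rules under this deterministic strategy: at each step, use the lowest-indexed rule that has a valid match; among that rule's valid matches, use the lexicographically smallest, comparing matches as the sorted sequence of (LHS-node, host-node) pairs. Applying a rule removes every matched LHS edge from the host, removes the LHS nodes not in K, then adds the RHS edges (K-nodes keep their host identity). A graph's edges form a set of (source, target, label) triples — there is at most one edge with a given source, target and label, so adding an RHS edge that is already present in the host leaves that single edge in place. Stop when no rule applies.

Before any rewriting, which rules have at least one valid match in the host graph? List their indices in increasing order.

Answer: [R0,R3]

Rewrite trace:
R0: 1 valid match — {0↦2, 1↦4, 2↦0, 3↦5}
R1: no valid match — LHS pattern not found
R2: no valid match — LHS pattern not found
R3: 1 valid match — {0↦0, 1↦3}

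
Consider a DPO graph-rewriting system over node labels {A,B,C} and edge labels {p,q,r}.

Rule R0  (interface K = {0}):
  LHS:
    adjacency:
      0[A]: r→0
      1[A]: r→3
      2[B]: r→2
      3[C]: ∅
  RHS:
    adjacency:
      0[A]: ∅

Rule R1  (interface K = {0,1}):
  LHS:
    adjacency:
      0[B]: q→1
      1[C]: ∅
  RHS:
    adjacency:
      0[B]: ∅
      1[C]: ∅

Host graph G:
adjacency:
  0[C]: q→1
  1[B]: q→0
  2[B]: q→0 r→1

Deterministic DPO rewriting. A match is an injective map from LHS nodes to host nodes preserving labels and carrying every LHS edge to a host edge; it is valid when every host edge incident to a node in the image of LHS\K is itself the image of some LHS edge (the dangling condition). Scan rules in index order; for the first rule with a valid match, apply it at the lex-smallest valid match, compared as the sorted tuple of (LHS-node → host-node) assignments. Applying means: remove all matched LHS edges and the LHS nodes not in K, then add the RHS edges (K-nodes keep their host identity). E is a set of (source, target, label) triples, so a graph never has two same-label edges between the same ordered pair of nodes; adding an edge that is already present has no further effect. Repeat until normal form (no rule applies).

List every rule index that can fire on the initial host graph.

R0: no valid match — LHS pattern not found
R1: 2 valid matches — {0↦1, 1↦0}, {0↦2, 1↦0}

Answer: [R1]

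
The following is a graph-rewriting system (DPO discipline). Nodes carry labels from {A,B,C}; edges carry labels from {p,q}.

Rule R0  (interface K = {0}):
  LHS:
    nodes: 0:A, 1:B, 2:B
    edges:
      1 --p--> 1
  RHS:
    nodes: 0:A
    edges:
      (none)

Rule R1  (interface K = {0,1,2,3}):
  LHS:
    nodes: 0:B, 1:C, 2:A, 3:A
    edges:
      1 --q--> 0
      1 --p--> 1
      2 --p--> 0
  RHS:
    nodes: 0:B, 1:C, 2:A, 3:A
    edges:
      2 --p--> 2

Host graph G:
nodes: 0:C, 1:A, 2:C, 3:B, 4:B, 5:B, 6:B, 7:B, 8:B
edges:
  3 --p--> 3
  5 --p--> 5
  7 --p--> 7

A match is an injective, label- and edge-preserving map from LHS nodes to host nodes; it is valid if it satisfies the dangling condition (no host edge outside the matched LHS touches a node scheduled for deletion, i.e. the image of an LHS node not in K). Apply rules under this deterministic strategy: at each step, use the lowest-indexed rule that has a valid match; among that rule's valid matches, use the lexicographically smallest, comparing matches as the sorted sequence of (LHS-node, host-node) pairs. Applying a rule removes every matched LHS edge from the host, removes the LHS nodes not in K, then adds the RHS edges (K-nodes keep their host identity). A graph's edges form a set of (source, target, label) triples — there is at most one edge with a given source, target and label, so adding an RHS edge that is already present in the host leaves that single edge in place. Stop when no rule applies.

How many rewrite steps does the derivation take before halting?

Answer: 3

Steps:
initial: |V|=9 |E|=3  E = 3-p->3 5-p->5 7-p->7
step 1: apply R0 at {0↦1, 1↦3, 2↦4}  → |V|=7 |E|=2  E = 5-p->5 7-p->7
step 2: apply R0 at {0↦1, 1↦5, 2↦6}  → |V|=5 |E|=1  E = 7-p->7
step 3: apply R0 at {0↦1, 1↦7, 2↦8}  → |V|=3 |E|=0  E = ∅
normal form: no rule applies after step 3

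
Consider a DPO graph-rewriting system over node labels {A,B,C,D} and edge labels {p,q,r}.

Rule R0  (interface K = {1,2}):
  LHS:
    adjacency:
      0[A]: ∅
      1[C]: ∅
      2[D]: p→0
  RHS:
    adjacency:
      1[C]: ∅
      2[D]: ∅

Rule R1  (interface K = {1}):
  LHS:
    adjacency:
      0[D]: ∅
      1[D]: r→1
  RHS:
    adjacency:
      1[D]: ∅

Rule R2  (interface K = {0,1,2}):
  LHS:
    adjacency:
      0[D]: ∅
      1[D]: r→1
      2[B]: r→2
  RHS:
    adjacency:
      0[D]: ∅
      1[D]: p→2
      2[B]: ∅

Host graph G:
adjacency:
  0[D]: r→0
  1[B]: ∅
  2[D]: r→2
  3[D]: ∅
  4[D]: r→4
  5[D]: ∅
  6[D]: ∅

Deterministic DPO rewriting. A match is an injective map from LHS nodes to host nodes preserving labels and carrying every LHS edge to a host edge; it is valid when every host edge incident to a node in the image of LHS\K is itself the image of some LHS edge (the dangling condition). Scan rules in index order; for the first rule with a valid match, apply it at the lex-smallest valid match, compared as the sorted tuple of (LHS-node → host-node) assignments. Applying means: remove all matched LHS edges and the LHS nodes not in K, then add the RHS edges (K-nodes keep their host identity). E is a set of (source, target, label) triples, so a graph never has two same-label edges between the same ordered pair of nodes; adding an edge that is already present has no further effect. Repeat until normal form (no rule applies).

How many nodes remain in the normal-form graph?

start.  V:7 E:3  edges: 0-r->0 2-r->2 4-r->4
1. fire R1 via {0↦3, 1↦0}  →  V:6 E:2  edges: 2-r->2 4-r->4
2. fire R1 via {0↦0, 1↦2}  →  V:5 E:1  edges: 4-r->4
3. fire R1 via {0↦2, 1↦4}  →  V:4 E:0  edges: ∅
final graph: no rule applies after step 3
NF nodes: {1:B, 4:D, 5:D, 6:D}

Answer: 4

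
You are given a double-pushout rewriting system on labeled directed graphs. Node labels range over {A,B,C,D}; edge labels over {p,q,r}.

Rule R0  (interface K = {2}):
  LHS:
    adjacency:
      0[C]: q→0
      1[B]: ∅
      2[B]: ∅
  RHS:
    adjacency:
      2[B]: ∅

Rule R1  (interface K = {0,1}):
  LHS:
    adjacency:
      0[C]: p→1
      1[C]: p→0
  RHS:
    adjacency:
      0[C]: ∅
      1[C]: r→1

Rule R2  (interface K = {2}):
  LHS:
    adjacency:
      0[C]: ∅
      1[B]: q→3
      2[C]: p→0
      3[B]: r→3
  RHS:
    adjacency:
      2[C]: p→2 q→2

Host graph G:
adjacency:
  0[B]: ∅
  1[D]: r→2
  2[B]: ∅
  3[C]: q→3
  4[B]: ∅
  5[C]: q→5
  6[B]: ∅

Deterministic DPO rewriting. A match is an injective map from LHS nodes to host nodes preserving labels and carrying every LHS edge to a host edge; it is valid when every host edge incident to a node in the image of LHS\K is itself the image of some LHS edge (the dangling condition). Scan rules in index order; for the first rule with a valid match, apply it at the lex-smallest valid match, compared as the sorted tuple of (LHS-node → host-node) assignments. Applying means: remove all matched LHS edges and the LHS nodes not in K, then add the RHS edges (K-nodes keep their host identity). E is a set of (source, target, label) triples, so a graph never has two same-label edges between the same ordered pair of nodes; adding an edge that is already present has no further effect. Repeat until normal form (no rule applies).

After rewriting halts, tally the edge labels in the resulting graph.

start.  V:7 E:3  edges: 1-r->2 3-q->3 5-q->5
1. fire R0 via {0↦3, 1↦0, 2↦2}  →  V:5 E:2  edges: 1-r->2 5-q->5
2. fire R0 via {0↦5, 1↦4, 2↦2}  →  V:3 E:1  edges: 1-r->2
final graph: no rule applies after step 2
NF edges: [(1, 2, 'r')]

Answer: r:1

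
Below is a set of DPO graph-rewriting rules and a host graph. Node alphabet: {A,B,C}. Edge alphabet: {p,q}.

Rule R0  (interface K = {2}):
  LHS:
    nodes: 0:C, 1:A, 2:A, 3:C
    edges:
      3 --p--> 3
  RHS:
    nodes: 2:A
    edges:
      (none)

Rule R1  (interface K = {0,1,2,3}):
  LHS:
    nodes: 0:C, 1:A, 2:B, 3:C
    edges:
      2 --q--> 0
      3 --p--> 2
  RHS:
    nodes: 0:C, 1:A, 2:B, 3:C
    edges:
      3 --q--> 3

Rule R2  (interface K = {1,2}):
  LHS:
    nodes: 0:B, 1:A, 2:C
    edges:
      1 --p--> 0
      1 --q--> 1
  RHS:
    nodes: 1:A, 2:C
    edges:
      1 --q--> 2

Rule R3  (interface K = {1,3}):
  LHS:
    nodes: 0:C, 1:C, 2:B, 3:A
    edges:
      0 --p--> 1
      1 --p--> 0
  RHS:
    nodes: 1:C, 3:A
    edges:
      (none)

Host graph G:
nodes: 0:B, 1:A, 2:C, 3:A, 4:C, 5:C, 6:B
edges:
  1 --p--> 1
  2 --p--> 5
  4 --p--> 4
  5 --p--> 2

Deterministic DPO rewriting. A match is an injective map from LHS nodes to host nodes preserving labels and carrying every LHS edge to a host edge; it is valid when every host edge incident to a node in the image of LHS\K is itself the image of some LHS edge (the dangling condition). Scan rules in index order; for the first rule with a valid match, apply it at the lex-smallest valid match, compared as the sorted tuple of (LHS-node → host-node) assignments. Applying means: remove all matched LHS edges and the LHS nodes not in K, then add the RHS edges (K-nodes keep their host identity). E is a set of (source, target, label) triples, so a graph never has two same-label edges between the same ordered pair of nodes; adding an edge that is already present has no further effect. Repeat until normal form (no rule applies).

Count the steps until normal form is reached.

start.  V:7 E:4  edges: 1-p->1 2-p->5 4-p->4 5-p->2
1. fire R3 via {0↦2, 1↦5, 2↦0, 3↦1}  →  V:5 E:2  edges: 1-p->1 4-p->4
2. fire R0 via {0↦5, 1↦3, 2↦1, 3↦4}  →  V:2 E:1  edges: 1-p->1
final graph: no rule applies after step 2

Answer: 2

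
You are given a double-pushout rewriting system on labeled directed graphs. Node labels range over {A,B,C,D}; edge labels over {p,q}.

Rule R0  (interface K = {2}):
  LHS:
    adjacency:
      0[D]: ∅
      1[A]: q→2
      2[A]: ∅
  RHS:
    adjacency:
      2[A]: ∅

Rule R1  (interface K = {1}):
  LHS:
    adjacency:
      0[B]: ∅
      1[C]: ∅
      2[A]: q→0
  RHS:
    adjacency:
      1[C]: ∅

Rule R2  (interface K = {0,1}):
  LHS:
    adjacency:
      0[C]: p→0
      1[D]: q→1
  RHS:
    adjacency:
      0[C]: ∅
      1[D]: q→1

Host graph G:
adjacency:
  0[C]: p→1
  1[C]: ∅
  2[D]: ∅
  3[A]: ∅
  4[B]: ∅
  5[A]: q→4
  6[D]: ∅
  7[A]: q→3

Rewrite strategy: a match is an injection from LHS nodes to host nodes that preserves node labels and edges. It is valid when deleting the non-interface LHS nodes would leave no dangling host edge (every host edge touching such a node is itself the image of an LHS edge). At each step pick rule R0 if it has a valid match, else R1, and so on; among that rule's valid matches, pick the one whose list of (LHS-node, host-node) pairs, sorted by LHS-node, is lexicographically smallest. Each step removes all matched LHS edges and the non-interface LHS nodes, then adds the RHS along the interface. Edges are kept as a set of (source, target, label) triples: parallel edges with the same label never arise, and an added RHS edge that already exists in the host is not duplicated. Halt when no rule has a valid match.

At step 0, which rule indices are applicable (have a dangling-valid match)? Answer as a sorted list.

Answer: [R0,R1]

Rewrite trace:
R0: 2 valid matches — {0↦2, 1↦7, 2↦3}, {0↦6, 1↦7, 2↦3}
R1: 2 valid matches — {0↦4, 1↦0, 2↦5}, {0↦4, 1↦1, 2↦5}
R2: no valid match — LHS pattern not found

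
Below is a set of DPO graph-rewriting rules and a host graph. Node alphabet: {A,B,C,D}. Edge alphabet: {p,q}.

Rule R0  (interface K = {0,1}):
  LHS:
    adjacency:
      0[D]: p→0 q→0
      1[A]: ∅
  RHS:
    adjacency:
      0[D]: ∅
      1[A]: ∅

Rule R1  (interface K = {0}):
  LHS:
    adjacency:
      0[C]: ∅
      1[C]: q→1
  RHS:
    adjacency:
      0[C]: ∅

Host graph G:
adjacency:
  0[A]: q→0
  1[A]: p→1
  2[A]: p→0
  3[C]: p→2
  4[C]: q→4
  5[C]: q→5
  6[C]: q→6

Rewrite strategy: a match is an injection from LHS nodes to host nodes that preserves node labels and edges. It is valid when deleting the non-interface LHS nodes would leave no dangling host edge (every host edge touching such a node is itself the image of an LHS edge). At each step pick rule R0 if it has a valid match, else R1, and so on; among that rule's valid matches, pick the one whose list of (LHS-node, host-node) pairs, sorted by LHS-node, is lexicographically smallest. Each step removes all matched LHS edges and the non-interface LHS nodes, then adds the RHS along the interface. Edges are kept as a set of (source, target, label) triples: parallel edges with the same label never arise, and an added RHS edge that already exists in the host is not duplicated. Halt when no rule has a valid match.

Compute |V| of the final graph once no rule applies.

start.  V:7 E:7  edges: 0-q->0 1-p->1 2-p->0 3-p->2 4-q->4 5-q->5 6-q->6
1. fire R1 via {0↦3, 1↦4}  →  V:6 E:6  edges: 0-q->0 1-p->1 2-p->0 3-p->2 5-q->5 6-q->6
2. fire R1 via {0↦3, 1↦5}  →  V:5 E:5  edges: 0-q->0 1-p->1 2-p->0 3-p->2 6-q->6
3. fire R1 via {0↦3, 1↦6}  →  V:4 E:4  edges: 0-q->0 1-p->1 2-p->0 3-p->2
halt: no rule applies after step 3
NF nodes: {0:A, 1:A, 2:A, 3:C}

Answer: 4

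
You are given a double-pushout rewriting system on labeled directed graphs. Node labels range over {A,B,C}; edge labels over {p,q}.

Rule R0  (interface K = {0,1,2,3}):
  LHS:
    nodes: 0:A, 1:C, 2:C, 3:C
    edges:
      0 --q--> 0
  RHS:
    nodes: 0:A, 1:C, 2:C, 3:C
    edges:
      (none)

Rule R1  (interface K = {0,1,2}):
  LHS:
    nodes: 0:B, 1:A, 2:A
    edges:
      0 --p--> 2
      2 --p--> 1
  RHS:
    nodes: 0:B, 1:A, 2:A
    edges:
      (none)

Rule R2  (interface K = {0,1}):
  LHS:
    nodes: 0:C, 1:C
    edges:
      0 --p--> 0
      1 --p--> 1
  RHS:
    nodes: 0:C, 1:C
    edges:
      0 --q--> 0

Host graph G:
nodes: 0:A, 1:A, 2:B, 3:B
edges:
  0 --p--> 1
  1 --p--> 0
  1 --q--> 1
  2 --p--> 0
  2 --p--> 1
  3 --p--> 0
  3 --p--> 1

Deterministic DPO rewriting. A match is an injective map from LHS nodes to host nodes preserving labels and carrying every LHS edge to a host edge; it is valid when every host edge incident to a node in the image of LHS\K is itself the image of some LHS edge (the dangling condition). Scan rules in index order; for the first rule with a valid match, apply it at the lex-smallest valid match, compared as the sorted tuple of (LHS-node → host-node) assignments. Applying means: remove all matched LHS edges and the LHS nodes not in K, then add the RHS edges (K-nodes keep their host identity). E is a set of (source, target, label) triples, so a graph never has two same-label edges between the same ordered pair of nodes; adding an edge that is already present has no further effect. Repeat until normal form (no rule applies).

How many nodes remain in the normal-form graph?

Answer: 4

Derivation:
start.  V:4 E:7  edges: 0-p->1 1-p->0 1-q->1 2-p->0 2-p->1 3-p->0 3-p->1
1. fire R1 via {0↦2, 1↦0, 2↦1}  →  V:4 E:5  edges: 0-p->1 1-q->1 2-p->0 3-p->0 3-p->1
2. fire R1 via {0↦2, 1↦1, 2↦0}  →  V:4 E:3  edges: 1-q->1 3-p->0 3-p->1
final graph: no rule applies after step 2
NF nodes: {0:A, 1:A, 2:B, 3:B}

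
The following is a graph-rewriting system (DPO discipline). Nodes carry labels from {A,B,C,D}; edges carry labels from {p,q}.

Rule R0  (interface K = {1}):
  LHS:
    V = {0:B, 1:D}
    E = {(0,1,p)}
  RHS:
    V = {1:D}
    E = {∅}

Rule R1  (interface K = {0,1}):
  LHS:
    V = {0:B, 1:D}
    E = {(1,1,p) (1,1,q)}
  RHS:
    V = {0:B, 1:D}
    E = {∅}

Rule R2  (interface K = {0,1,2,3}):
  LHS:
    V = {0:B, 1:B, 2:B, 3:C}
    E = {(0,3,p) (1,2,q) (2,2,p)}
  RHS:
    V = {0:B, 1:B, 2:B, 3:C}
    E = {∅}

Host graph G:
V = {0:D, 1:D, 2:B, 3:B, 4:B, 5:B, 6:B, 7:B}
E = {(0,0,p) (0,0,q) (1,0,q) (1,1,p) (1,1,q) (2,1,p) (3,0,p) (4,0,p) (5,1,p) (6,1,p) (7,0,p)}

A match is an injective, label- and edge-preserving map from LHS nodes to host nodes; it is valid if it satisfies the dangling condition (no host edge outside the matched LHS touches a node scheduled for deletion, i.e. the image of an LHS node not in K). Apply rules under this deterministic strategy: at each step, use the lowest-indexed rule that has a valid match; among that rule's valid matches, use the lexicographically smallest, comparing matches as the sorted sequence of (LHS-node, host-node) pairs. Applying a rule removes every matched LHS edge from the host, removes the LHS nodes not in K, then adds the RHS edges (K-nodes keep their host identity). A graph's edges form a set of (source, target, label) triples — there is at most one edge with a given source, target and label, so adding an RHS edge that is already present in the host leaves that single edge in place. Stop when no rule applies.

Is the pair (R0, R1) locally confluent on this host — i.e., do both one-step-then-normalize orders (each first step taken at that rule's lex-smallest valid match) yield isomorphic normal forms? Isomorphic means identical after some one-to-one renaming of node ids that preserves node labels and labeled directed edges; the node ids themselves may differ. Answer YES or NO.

branch R0-first: apply at {0↦2, 1↦1} → |E|=10, then 5 more step(s) → NF |V|=2 |E|=5 V={0:D, 1:D} E=0-p->0 0-q->0 1-q->0 1-p->1 1-q->1
branch R1-first: apply at {0↦2, 1↦0} → |E|=9, then 6 more step(s) → NF |V|=2 |E|=3 V={0:D, 1:D} E=1-q->0 1-p->1 1-q->1
graphs not isomorphic

Answer: NO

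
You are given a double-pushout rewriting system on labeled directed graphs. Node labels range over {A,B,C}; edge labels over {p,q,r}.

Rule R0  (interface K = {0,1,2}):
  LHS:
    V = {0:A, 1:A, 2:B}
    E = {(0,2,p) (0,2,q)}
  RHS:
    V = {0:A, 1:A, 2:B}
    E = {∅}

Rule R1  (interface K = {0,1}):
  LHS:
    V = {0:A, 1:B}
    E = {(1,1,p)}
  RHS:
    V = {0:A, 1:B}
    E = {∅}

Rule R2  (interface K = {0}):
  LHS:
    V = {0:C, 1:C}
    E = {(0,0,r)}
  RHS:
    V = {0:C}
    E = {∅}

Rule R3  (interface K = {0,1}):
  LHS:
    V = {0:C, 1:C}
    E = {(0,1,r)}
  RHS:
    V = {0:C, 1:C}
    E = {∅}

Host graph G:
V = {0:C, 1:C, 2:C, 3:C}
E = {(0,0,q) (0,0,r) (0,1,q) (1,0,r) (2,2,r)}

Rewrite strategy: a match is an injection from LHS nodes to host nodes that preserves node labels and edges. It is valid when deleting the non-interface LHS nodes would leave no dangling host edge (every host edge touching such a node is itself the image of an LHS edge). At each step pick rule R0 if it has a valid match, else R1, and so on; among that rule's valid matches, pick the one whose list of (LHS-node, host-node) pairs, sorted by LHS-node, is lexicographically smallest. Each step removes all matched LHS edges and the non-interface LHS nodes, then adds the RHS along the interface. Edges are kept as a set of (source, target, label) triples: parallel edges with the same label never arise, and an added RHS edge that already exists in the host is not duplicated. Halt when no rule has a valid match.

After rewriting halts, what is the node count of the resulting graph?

initial: |V|=4 |E|=5  E = 0-q->0 0-r->0 0-q->1 1-r->0 2-r->2
step 1: apply R2 at {0↦0, 1↦3}  → |V|=3 |E|=4  E = 0-q->0 0-q->1 1-r->0 2-r->2
step 2: apply R3 at {0↦1, 1↦0}  → |V|=3 |E|=3  E = 0-q->0 0-q->1 2-r->2
normal form: no rule applies after step 2
NF nodes: {0:C, 1:C, 2:C}

Answer: 3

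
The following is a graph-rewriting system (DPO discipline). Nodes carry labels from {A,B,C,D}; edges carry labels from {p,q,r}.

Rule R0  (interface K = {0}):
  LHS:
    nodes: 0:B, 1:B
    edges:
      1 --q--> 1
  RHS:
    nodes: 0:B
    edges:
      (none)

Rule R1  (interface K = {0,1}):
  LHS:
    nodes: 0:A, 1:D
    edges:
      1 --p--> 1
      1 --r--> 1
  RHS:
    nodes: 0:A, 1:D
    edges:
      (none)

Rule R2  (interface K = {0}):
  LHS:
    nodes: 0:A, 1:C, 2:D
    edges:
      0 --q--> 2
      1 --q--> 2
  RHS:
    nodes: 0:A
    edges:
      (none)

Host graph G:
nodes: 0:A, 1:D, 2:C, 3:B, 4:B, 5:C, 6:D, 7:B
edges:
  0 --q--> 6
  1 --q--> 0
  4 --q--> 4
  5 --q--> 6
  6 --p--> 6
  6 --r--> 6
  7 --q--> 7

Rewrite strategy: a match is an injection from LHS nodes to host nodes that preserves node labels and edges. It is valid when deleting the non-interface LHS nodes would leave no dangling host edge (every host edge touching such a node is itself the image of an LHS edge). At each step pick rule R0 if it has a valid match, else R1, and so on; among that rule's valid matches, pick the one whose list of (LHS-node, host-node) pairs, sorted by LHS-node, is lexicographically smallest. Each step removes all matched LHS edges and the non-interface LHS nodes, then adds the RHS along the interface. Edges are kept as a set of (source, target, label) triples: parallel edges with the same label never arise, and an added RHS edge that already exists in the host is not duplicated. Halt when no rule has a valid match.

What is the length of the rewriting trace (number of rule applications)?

[0] host  ⇒  8 nodes, 7 edges  {0-q->6 1-q->0 4-q->4 5-q->6 6-p->6 6-r->6 7-q->7}
[1] R0 @ {0↦3, 1↦4}  ⇒  7 nodes, 6 edges  {0-q->6 1-q->0 5-q->6 6-p->6 6-r->6 7-q->7}
[2] R0 @ {0↦3, 1↦7}  ⇒  6 nodes, 5 edges  {0-q->6 1-q->0 5-q->6 6-p->6 6-r->6}
[3] R1 @ {0↦0, 1↦6}  ⇒  6 nodes, 3 edges  {0-q->6 1-q->0 5-q->6}
[4] R2 @ {0↦0, 1↦5, 2↦6}  ⇒  4 nodes, 1 edges  {1-q->0}
final graph: no rule applies after step 4

Answer: 4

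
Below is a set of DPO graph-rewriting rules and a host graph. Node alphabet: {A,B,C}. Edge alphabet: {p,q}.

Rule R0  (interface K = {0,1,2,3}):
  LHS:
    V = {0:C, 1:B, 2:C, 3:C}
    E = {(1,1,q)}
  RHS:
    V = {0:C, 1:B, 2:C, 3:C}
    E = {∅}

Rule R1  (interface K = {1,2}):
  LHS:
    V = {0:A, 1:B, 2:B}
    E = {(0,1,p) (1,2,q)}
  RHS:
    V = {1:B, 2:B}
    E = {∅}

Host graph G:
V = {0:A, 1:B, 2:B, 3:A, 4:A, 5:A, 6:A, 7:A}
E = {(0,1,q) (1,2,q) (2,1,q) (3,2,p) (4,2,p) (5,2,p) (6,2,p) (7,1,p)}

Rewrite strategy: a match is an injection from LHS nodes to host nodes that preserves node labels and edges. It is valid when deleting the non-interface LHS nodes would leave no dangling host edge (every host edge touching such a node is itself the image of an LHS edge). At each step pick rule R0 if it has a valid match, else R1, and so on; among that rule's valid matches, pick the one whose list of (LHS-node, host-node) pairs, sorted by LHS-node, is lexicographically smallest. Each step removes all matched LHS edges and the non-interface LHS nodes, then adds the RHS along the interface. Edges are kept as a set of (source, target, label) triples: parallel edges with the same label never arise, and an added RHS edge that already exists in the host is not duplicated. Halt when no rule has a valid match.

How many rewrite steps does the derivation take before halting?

Answer: 2

Derivation:
[0] host  ⇒  8 nodes, 8 edges  {0-q->1 1-q->2 2-q->1 3-p->2 4-p->2 5-p->2 6-p->2 7-p->1}
[1] R1 @ {0↦3, 1↦2, 2↦1}  ⇒  7 nodes, 6 edges  {0-q->1 1-q->2 4-p->2 5-p->2 6-p->2 7-p->1}
[2] R1 @ {0↦7, 1↦1, 2↦2}  ⇒  6 nodes, 4 edges  {0-q->1 4-p->2 5-p->2 6-p->2}
normal form: no rule applies after step 2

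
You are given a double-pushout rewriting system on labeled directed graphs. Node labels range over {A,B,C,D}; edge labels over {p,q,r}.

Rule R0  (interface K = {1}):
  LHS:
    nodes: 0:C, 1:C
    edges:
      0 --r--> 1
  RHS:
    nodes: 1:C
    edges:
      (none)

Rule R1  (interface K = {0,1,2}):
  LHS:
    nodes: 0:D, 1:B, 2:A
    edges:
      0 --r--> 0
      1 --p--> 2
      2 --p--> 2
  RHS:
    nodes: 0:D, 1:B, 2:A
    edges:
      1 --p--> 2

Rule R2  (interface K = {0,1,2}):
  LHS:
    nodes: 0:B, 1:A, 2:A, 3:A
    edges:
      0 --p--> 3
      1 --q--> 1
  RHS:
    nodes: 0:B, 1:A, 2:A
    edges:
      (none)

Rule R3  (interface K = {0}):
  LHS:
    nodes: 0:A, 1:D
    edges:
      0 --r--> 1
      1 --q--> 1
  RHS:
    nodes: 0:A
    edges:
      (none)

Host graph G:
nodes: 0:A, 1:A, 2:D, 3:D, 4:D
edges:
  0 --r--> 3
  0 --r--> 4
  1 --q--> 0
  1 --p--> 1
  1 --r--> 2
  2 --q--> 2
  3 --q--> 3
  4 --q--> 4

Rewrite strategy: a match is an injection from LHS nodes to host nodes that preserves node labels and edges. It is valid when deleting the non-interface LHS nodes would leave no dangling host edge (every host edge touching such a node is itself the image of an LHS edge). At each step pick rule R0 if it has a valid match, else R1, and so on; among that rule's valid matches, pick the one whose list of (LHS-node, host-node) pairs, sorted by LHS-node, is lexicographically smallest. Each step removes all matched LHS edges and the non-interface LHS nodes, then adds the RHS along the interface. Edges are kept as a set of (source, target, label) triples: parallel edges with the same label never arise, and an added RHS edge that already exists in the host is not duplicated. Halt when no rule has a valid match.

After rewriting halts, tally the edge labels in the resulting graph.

Answer: p:1 q:1

Rewrite trace:
start.  V:5 E:8  edges: 0-r->3 0-r->4 1-q->0 1-p->1 1-r->2 2-q->2 3-q->3 4-q->4
1. fire R3 via {0↦0, 1↦3}  →  V:4 E:6  edges: 0-r->4 1-q->0 1-p->1 1-r->2 2-q->2 4-q->4
2. fire R3 via {0↦0, 1↦4}  →  V:3 E:4  edges: 1-q->0 1-p->1 1-r->2 2-q->2
3. fire R3 via {0↦1, 1↦2}  →  V:2 E:2  edges: 1-q->0 1-p->1
halt: no rule applies after step 3
NF edges: [(1, 0, 'q'), (1, 1, 'p')]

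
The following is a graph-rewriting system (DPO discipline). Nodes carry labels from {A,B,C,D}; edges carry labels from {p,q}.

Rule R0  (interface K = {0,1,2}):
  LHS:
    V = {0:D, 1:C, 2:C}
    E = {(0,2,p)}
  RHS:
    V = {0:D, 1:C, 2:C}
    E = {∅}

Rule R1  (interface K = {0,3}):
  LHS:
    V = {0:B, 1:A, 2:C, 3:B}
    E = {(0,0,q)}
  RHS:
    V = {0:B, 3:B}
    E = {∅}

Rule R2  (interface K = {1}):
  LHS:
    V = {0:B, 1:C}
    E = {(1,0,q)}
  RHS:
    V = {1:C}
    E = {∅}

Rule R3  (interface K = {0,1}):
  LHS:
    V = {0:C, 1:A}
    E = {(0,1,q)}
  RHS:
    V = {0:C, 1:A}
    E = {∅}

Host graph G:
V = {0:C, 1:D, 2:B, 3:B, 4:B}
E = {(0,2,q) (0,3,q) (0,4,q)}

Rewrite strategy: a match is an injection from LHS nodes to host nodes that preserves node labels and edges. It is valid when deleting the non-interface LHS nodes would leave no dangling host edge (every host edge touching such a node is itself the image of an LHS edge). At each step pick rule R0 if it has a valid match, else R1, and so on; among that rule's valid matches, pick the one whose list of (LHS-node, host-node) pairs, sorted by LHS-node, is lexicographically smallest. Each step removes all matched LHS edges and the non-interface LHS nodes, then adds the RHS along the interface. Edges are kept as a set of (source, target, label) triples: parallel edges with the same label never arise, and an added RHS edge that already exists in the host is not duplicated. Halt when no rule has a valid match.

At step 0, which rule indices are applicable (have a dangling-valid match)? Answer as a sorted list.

R0: no valid match — LHS pattern not found
R1: no valid match — LHS pattern not found
R2: 3 valid matches — {0↦2, 1↦0}, {0↦3, 1↦0}, {0↦4, 1↦0}
R3: no valid match — LHS pattern not found

Answer: [R2]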